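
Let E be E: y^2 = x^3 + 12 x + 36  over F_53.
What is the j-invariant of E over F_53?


Delta = -16(4 a^3 + 27 b^2) mod 53 = 39
-1728 * (4 a)^3 = -1728 * (4*12)^3 mod 53 = 25
j = 25 * 39^(-1) mod 53 = 2

j = 2 (mod 53)


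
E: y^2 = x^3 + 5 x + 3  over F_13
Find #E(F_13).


For each x in F_13, count y with y^2 = x^3 + 5 x + 3 mod 13:
  x = 0: RHS = 3, y in [4, 9]  -> 2 point(s)
  x = 1: RHS = 9, y in [3, 10]  -> 2 point(s)
  x = 4: RHS = 9, y in [3, 10]  -> 2 point(s)
  x = 5: RHS = 10, y in [6, 7]  -> 2 point(s)
  x = 7: RHS = 4, y in [2, 11]  -> 2 point(s)
  x = 8: RHS = 9, y in [3, 10]  -> 2 point(s)
  x = 9: RHS = 10, y in [6, 7]  -> 2 point(s)
  x = 10: RHS = 0, y in [0]  -> 1 point(s)
  x = 12: RHS = 10, y in [6, 7]  -> 2 point(s)
Affine points: 17. Add the point at infinity: total = 18.

#E(F_13) = 18


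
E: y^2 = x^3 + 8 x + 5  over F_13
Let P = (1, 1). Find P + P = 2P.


Doubling: s = (3 x1^2 + a) / (2 y1)
s = (3*1^2 + 8) / (2*1) mod 13 = 12
x3 = s^2 - 2 x1 mod 13 = 12^2 - 2*1 = 12
y3 = s (x1 - x3) - y1 mod 13 = 12 * (1 - 12) - 1 = 10

2P = (12, 10)


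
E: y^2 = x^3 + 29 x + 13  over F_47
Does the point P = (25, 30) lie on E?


Check whether y^2 = x^3 + 29 x + 13 (mod 47) for (x, y) = (25, 30).
LHS: y^2 = 30^2 mod 47 = 7
RHS: x^3 + 29 x + 13 = 25^3 + 29*25 + 13 mod 47 = 7
LHS = RHS

Yes, on the curve


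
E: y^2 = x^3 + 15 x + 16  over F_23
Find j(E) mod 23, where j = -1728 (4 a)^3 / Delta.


Delta = -16(4 a^3 + 27 b^2) mod 23 = 8
-1728 * (4 a)^3 = -1728 * (4*15)^3 mod 23 = 2
j = 2 * 8^(-1) mod 23 = 6

j = 6 (mod 23)


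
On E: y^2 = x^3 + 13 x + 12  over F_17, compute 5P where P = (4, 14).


k = 5 = 101_2 (binary, LSB first: 101)
Double-and-add from P = (4, 14):
  bit 0 = 1: acc = O + (4, 14) = (4, 14)
  bit 1 = 0: acc unchanged = (4, 14)
  bit 2 = 1: acc = (4, 14) + (5, 7) = (6, 0)

5P = (6, 0)


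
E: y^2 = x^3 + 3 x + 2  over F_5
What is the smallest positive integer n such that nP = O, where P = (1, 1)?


Compute successive multiples of P until we hit O:
  1P = (1, 1)
  2P = (2, 1)
  3P = (2, 4)
  4P = (1, 4)
  5P = O

ord(P) = 5


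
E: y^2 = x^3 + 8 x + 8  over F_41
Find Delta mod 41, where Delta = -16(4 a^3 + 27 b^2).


4 a^3 + 27 b^2 = 4*8^3 + 27*8^2 = 2048 + 1728 = 3776
Delta = -16 * (3776) = -60416
Delta mod 41 = 18

Delta = 18 (mod 41)


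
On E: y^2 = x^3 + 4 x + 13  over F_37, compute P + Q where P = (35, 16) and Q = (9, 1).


P != Q, so use the chord formula.
s = (y2 - y1) / (x2 - x1) = (22) / (11) mod 37 = 2
x3 = s^2 - x1 - x2 mod 37 = 2^2 - 35 - 9 = 34
y3 = s (x1 - x3) - y1 mod 37 = 2 * (35 - 34) - 16 = 23

P + Q = (34, 23)


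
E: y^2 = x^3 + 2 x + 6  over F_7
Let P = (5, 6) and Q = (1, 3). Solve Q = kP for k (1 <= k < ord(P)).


Enumerate multiples of P until we hit Q = (1, 3):
  1P = (5, 6)
  2P = (4, 1)
  3P = (2, 2)
  4P = (1, 4)
  5P = (3, 2)
  6P = (3, 5)
  7P = (1, 3)
Match found at i = 7.

k = 7


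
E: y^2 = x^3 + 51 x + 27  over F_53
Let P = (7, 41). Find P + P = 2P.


Doubling: s = (3 x1^2 + a) / (2 y1)
s = (3*7^2 + 51) / (2*41) mod 53 = 5
x3 = s^2 - 2 x1 mod 53 = 5^2 - 2*7 = 11
y3 = s (x1 - x3) - y1 mod 53 = 5 * (7 - 11) - 41 = 45

2P = (11, 45)


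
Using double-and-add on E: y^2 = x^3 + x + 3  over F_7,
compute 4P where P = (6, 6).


k = 4 = 100_2 (binary, LSB first: 001)
Double-and-add from P = (6, 6):
  bit 0 = 0: acc unchanged = O
  bit 1 = 0: acc unchanged = O
  bit 2 = 1: acc = O + (6, 6) = (6, 6)

4P = (6, 6)


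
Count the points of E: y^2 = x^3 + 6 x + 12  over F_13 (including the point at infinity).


For each x in F_13, count y with y^2 = x^3 + 6 x + 12 mod 13:
  x = 0: RHS = 12, y in [5, 8]  -> 2 point(s)
  x = 4: RHS = 9, y in [3, 10]  -> 2 point(s)
  x = 6: RHS = 4, y in [2, 11]  -> 2 point(s)
  x = 8: RHS = 0, y in [0]  -> 1 point(s)
Affine points: 7. Add the point at infinity: total = 8.

#E(F_13) = 8


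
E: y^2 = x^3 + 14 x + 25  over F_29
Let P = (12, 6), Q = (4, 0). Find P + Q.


P != Q, so use the chord formula.
s = (y2 - y1) / (x2 - x1) = (23) / (21) mod 29 = 8
x3 = s^2 - x1 - x2 mod 29 = 8^2 - 12 - 4 = 19
y3 = s (x1 - x3) - y1 mod 29 = 8 * (12 - 19) - 6 = 25

P + Q = (19, 25)


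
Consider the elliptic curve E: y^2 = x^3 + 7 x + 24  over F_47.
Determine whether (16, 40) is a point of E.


Check whether y^2 = x^3 + 7 x + 24 (mod 47) for (x, y) = (16, 40).
LHS: y^2 = 40^2 mod 47 = 2
RHS: x^3 + 7 x + 24 = 16^3 + 7*16 + 24 mod 47 = 2
LHS = RHS

Yes, on the curve


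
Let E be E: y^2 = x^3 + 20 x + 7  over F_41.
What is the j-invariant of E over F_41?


Delta = -16(4 a^3 + 27 b^2) mod 41 = 37
-1728 * (4 a)^3 = -1728 * (4*20)^3 mod 41 = 7
j = 7 * 37^(-1) mod 41 = 29

j = 29 (mod 41)


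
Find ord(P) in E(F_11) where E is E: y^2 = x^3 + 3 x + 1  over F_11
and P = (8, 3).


Compute successive multiples of P until we hit O:
  1P = (8, 3)
  2P = (9, 3)
  3P = (5, 8)
  4P = (2, 9)
  5P = (2, 2)
  6P = (5, 3)
  7P = (9, 8)
  8P = (8, 8)
  ... (continuing to 9P)
  9P = O

ord(P) = 9


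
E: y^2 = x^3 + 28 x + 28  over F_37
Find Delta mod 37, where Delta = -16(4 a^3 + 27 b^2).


4 a^3 + 27 b^2 = 4*28^3 + 27*28^2 = 87808 + 21168 = 108976
Delta = -16 * (108976) = -1743616
Delta mod 37 = 9

Delta = 9 (mod 37)


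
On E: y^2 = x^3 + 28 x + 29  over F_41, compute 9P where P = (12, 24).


k = 9 = 1001_2 (binary, LSB first: 1001)
Double-and-add from P = (12, 24):
  bit 0 = 1: acc = O + (12, 24) = (12, 24)
  bit 1 = 0: acc unchanged = (12, 24)
  bit 2 = 0: acc unchanged = (12, 24)
  bit 3 = 1: acc = (12, 24) + (40, 0) = (14, 7)

9P = (14, 7)


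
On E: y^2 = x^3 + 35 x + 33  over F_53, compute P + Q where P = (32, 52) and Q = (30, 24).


P != Q, so use the chord formula.
s = (y2 - y1) / (x2 - x1) = (25) / (51) mod 53 = 14
x3 = s^2 - x1 - x2 mod 53 = 14^2 - 32 - 30 = 28
y3 = s (x1 - x3) - y1 mod 53 = 14 * (32 - 28) - 52 = 4

P + Q = (28, 4)


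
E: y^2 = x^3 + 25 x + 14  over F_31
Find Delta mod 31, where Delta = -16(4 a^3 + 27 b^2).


4 a^3 + 27 b^2 = 4*25^3 + 27*14^2 = 62500 + 5292 = 67792
Delta = -16 * (67792) = -1084672
Delta mod 31 = 18

Delta = 18 (mod 31)


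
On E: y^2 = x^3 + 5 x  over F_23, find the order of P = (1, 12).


Compute successive multiples of P until we hit O:
  1P = (1, 12)
  2P = (16, 6)
  3P = (8, 0)
  4P = (16, 17)
  5P = (1, 11)
  6P = O

ord(P) = 6


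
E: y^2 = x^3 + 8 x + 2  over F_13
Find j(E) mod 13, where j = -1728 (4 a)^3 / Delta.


Delta = -16(4 a^3 + 27 b^2) mod 13 = 6
-1728 * (4 a)^3 = -1728 * (4*8)^3 mod 13 = 8
j = 8 * 6^(-1) mod 13 = 10

j = 10 (mod 13)


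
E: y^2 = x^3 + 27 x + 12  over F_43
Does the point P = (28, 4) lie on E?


Check whether y^2 = x^3 + 27 x + 12 (mod 43) for (x, y) = (28, 4).
LHS: y^2 = 4^2 mod 43 = 16
RHS: x^3 + 27 x + 12 = 28^3 + 27*28 + 12 mod 43 = 16
LHS = RHS

Yes, on the curve


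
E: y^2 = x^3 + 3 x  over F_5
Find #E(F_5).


For each x in F_5, count y with y^2 = x^3 + 3 x + 0 mod 5:
  x = 0: RHS = 0, y in [0]  -> 1 point(s)
  x = 1: RHS = 4, y in [2, 3]  -> 2 point(s)
  x = 2: RHS = 4, y in [2, 3]  -> 2 point(s)
  x = 3: RHS = 1, y in [1, 4]  -> 2 point(s)
  x = 4: RHS = 1, y in [1, 4]  -> 2 point(s)
Affine points: 9. Add the point at infinity: total = 10.

#E(F_5) = 10


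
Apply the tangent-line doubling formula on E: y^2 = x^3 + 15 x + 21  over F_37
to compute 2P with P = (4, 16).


Doubling: s = (3 x1^2 + a) / (2 y1)
s = (3*4^2 + 15) / (2*16) mod 37 = 17
x3 = s^2 - 2 x1 mod 37 = 17^2 - 2*4 = 22
y3 = s (x1 - x3) - y1 mod 37 = 17 * (4 - 22) - 16 = 11

2P = (22, 11)


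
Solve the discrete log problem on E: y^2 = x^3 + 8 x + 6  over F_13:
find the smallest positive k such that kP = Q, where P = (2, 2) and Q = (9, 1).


Enumerate multiples of P until we hit Q = (9, 1):
  1P = (2, 2)
  2P = (8, 7)
  3P = (12, 7)
  4P = (9, 1)
Match found at i = 4.

k = 4


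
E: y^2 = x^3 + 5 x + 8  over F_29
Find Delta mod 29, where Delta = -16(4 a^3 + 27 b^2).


4 a^3 + 27 b^2 = 4*5^3 + 27*8^2 = 500 + 1728 = 2228
Delta = -16 * (2228) = -35648
Delta mod 29 = 22

Delta = 22 (mod 29)


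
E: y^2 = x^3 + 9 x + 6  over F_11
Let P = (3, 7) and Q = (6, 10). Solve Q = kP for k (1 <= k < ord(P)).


Enumerate multiples of P until we hit Q = (6, 10):
  1P = (3, 7)
  2P = (6, 1)
  3P = (6, 10)
Match found at i = 3.

k = 3


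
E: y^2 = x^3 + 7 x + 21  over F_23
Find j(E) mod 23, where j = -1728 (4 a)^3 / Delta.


Delta = -16(4 a^3 + 27 b^2) mod 23 = 10
-1728 * (4 a)^3 = -1728 * (4*7)^3 mod 23 = 16
j = 16 * 10^(-1) mod 23 = 20

j = 20 (mod 23)


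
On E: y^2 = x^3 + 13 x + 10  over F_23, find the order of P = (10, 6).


Compute successive multiples of P until we hit O:
  1P = (10, 6)
  2P = (5, 19)
  3P = (12, 13)
  4P = (19, 20)
  5P = (18, 2)
  6P = (1, 1)
  7P = (16, 6)
  8P = (20, 17)
  ... (continuing to 19P)
  19P = O

ord(P) = 19


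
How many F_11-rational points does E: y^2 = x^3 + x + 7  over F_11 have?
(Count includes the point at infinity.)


For each x in F_11, count y with y^2 = x^3 + 1 x + 7 mod 11:
  x = 1: RHS = 9, y in [3, 8]  -> 2 point(s)
  x = 3: RHS = 4, y in [2, 9]  -> 2 point(s)
  x = 4: RHS = 9, y in [3, 8]  -> 2 point(s)
  x = 5: RHS = 5, y in [4, 7]  -> 2 point(s)
  x = 6: RHS = 9, y in [3, 8]  -> 2 point(s)
  x = 7: RHS = 5, y in [4, 7]  -> 2 point(s)
  x = 10: RHS = 5, y in [4, 7]  -> 2 point(s)
Affine points: 14. Add the point at infinity: total = 15.

#E(F_11) = 15


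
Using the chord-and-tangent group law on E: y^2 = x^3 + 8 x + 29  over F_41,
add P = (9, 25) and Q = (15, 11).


P != Q, so use the chord formula.
s = (y2 - y1) / (x2 - x1) = (27) / (6) mod 41 = 25
x3 = s^2 - x1 - x2 mod 41 = 25^2 - 9 - 15 = 27
y3 = s (x1 - x3) - y1 mod 41 = 25 * (9 - 27) - 25 = 17

P + Q = (27, 17)


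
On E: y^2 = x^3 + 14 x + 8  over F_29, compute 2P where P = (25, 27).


Doubling: s = (3 x1^2 + a) / (2 y1)
s = (3*25^2 + 14) / (2*27) mod 29 = 28
x3 = s^2 - 2 x1 mod 29 = 28^2 - 2*25 = 9
y3 = s (x1 - x3) - y1 mod 29 = 28 * (25 - 9) - 27 = 15

2P = (9, 15)


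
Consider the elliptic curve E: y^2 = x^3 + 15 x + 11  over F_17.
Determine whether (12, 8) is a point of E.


Check whether y^2 = x^3 + 15 x + 11 (mod 17) for (x, y) = (12, 8).
LHS: y^2 = 8^2 mod 17 = 13
RHS: x^3 + 15 x + 11 = 12^3 + 15*12 + 11 mod 17 = 15
LHS != RHS

No, not on the curve


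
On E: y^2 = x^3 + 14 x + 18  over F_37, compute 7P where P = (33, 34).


k = 7 = 111_2 (binary, LSB first: 111)
Double-and-add from P = (33, 34):
  bit 0 = 1: acc = O + (33, 34) = (33, 34)
  bit 1 = 1: acc = (33, 34) + (12, 8) = (1, 25)
  bit 2 = 1: acc = (1, 25) + (24, 9) = (5, 18)

7P = (5, 18)


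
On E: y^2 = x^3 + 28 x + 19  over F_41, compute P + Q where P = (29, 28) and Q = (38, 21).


P != Q, so use the chord formula.
s = (y2 - y1) / (x2 - x1) = (34) / (9) mod 41 = 22
x3 = s^2 - x1 - x2 mod 41 = 22^2 - 29 - 38 = 7
y3 = s (x1 - x3) - y1 mod 41 = 22 * (29 - 7) - 28 = 5

P + Q = (7, 5)


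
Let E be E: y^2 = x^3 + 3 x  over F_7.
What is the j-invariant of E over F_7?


Delta = -16(4 a^3 + 27 b^2) mod 7 = 1
-1728 * (4 a)^3 = -1728 * (4*3)^3 mod 7 = 6
j = 6 * 1^(-1) mod 7 = 6

j = 6 (mod 7)


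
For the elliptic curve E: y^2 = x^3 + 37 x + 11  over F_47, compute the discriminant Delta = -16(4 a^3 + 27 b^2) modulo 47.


4 a^3 + 27 b^2 = 4*37^3 + 27*11^2 = 202612 + 3267 = 205879
Delta = -16 * (205879) = -3294064
Delta mod 47 = 25

Delta = 25 (mod 47)


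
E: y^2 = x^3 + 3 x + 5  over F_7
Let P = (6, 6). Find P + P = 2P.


Doubling: s = (3 x1^2 + a) / (2 y1)
s = (3*6^2 + 3) / (2*6) mod 7 = 4
x3 = s^2 - 2 x1 mod 7 = 4^2 - 2*6 = 4
y3 = s (x1 - x3) - y1 mod 7 = 4 * (6 - 4) - 6 = 2

2P = (4, 2)


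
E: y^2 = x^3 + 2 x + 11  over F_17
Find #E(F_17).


For each x in F_17, count y with y^2 = x^3 + 2 x + 11 mod 17:
  x = 4: RHS = 15, y in [7, 10]  -> 2 point(s)
  x = 6: RHS = 1, y in [1, 16]  -> 2 point(s)
  x = 11: RHS = 4, y in [2, 15]  -> 2 point(s)
  x = 15: RHS = 16, y in [4, 13]  -> 2 point(s)
  x = 16: RHS = 8, y in [5, 12]  -> 2 point(s)
Affine points: 10. Add the point at infinity: total = 11.

#E(F_17) = 11


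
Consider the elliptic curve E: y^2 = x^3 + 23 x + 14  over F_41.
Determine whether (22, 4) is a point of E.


Check whether y^2 = x^3 + 23 x + 14 (mod 41) for (x, y) = (22, 4).
LHS: y^2 = 4^2 mod 41 = 16
RHS: x^3 + 23 x + 14 = 22^3 + 23*22 + 14 mod 41 = 16
LHS = RHS

Yes, on the curve


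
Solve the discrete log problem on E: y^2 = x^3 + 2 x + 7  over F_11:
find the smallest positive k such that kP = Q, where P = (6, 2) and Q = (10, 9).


Enumerate multiples of P until we hit Q = (10, 9):
  1P = (6, 2)
  2P = (10, 9)
Match found at i = 2.

k = 2


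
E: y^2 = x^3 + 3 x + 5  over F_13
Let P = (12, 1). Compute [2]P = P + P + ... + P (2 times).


k = 2 = 10_2 (binary, LSB first: 01)
Double-and-add from P = (12, 1):
  bit 0 = 0: acc unchanged = O
  bit 1 = 1: acc = O + (11, 2) = (11, 2)

2P = (11, 2)


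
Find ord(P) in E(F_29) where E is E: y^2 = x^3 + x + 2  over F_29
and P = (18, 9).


Compute successive multiples of P until we hit O:
  1P = (18, 9)
  2P = (21, 27)
  3P = (26, 1)
  4P = (15, 17)
  5P = (16, 5)
  6P = (28, 0)
  7P = (16, 24)
  8P = (15, 12)
  ... (continuing to 12P)
  12P = O

ord(P) = 12


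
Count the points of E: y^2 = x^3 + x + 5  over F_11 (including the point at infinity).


For each x in F_11, count y with y^2 = x^3 + 1 x + 5 mod 11:
  x = 0: RHS = 5, y in [4, 7]  -> 2 point(s)
  x = 2: RHS = 4, y in [2, 9]  -> 2 point(s)
  x = 5: RHS = 3, y in [5, 6]  -> 2 point(s)
  x = 7: RHS = 3, y in [5, 6]  -> 2 point(s)
  x = 10: RHS = 3, y in [5, 6]  -> 2 point(s)
Affine points: 10. Add the point at infinity: total = 11.

#E(F_11) = 11


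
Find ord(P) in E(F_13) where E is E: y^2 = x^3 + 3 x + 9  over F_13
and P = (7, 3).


Compute successive multiples of P until we hit O:
  1P = (7, 3)
  2P = (0, 3)
  3P = (6, 10)
  4P = (10, 5)
  5P = (8, 5)
  6P = (2, 7)
  7P = (1, 0)
  8P = (2, 6)
  ... (continuing to 14P)
  14P = O

ord(P) = 14


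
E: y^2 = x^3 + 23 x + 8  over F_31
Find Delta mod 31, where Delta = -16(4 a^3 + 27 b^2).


4 a^3 + 27 b^2 = 4*23^3 + 27*8^2 = 48668 + 1728 = 50396
Delta = -16 * (50396) = -806336
Delta mod 31 = 5

Delta = 5 (mod 31)


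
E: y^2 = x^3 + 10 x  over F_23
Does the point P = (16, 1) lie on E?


Check whether y^2 = x^3 + 10 x + 0 (mod 23) for (x, y) = (16, 1).
LHS: y^2 = 1^2 mod 23 = 1
RHS: x^3 + 10 x + 0 = 16^3 + 10*16 + 0 mod 23 = 1
LHS = RHS

Yes, on the curve


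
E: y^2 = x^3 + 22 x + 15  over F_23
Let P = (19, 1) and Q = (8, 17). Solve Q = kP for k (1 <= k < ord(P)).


Enumerate multiples of P until we hit Q = (8, 17):
  1P = (19, 1)
  2P = (14, 13)
  3P = (16, 1)
  4P = (11, 22)
  5P = (6, 8)
  6P = (7, 12)
  7P = (21, 20)
  8P = (10, 4)
  9P = (12, 12)
  10P = (17, 9)
  11P = (3, 4)
  12P = (4, 12)
  13P = (8, 17)
Match found at i = 13.

k = 13


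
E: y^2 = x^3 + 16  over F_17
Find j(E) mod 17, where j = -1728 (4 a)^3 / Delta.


Delta = -16(4 a^3 + 27 b^2) mod 17 = 10
-1728 * (4 a)^3 = -1728 * (4*0)^3 mod 17 = 0
j = 0 * 10^(-1) mod 17 = 0

j = 0 (mod 17)


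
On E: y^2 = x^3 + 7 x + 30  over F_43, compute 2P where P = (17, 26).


Doubling: s = (3 x1^2 + a) / (2 y1)
s = (3*17^2 + 7) / (2*26) mod 43 = 35
x3 = s^2 - 2 x1 mod 43 = 35^2 - 2*17 = 30
y3 = s (x1 - x3) - y1 mod 43 = 35 * (17 - 30) - 26 = 35

2P = (30, 35)


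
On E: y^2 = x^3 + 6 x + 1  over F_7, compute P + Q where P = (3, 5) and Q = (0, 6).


P != Q, so use the chord formula.
s = (y2 - y1) / (x2 - x1) = (1) / (4) mod 7 = 2
x3 = s^2 - x1 - x2 mod 7 = 2^2 - 3 - 0 = 1
y3 = s (x1 - x3) - y1 mod 7 = 2 * (3 - 1) - 5 = 6

P + Q = (1, 6)


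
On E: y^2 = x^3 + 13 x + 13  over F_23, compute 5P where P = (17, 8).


k = 5 = 101_2 (binary, LSB first: 101)
Double-and-add from P = (17, 8):
  bit 0 = 1: acc = O + (17, 8) = (17, 8)
  bit 1 = 0: acc unchanged = (17, 8)
  bit 2 = 1: acc = (17, 8) + (14, 8) = (15, 15)

5P = (15, 15)


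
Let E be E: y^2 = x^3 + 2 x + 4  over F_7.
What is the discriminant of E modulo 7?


4 a^3 + 27 b^2 = 4*2^3 + 27*4^2 = 32 + 432 = 464
Delta = -16 * (464) = -7424
Delta mod 7 = 3

Delta = 3 (mod 7)


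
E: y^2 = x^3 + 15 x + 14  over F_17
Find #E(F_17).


For each x in F_17, count y with y^2 = x^3 + 15 x + 14 mod 17:
  x = 1: RHS = 13, y in [8, 9]  -> 2 point(s)
  x = 2: RHS = 1, y in [1, 16]  -> 2 point(s)
  x = 3: RHS = 1, y in [1, 16]  -> 2 point(s)
  x = 4: RHS = 2, y in [6, 11]  -> 2 point(s)
  x = 8: RHS = 0, y in [0]  -> 1 point(s)
  x = 10: RHS = 8, y in [5, 12]  -> 2 point(s)
  x = 12: RHS = 1, y in [1, 16]  -> 2 point(s)
  x = 13: RHS = 9, y in [3, 14]  -> 2 point(s)
  x = 16: RHS = 15, y in [7, 10]  -> 2 point(s)
Affine points: 17. Add the point at infinity: total = 18.

#E(F_17) = 18


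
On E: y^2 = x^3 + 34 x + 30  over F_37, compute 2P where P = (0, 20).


Doubling: s = (3 x1^2 + a) / (2 y1)
s = (3*0^2 + 34) / (2*20) mod 37 = 36
x3 = s^2 - 2 x1 mod 37 = 36^2 - 2*0 = 1
y3 = s (x1 - x3) - y1 mod 37 = 36 * (0 - 1) - 20 = 18

2P = (1, 18)


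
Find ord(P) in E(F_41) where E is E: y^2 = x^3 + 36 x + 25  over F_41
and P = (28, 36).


Compute successive multiples of P until we hit O:
  1P = (28, 36)
  2P = (27, 4)
  3P = (26, 28)
  4P = (3, 23)
  5P = (31, 10)
  6P = (7, 28)
  7P = (16, 33)
  8P = (15, 39)
  ... (continuing to 39P)
  39P = O

ord(P) = 39


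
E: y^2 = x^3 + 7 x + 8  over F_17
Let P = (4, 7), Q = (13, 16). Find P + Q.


P != Q, so use the chord formula.
s = (y2 - y1) / (x2 - x1) = (9) / (9) mod 17 = 1
x3 = s^2 - x1 - x2 mod 17 = 1^2 - 4 - 13 = 1
y3 = s (x1 - x3) - y1 mod 17 = 1 * (4 - 1) - 7 = 13

P + Q = (1, 13)


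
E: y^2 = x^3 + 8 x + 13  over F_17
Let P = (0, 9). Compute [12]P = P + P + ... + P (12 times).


k = 12 = 1100_2 (binary, LSB first: 0011)
Double-and-add from P = (0, 9):
  bit 0 = 0: acc unchanged = O
  bit 1 = 0: acc unchanged = O
  bit 2 = 1: acc = O + (9, 7) = (9, 7)
  bit 3 = 1: acc = (9, 7) + (14, 9) = (3, 9)

12P = (3, 9)


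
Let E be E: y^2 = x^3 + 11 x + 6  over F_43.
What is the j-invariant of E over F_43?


Delta = -16(4 a^3 + 27 b^2) mod 43 = 13
-1728 * (4 a)^3 = -1728 * (4*11)^3 mod 43 = 35
j = 35 * 13^(-1) mod 43 = 6

j = 6 (mod 43)


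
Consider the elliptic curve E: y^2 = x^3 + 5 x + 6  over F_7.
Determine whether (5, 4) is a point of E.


Check whether y^2 = x^3 + 5 x + 6 (mod 7) for (x, y) = (5, 4).
LHS: y^2 = 4^2 mod 7 = 2
RHS: x^3 + 5 x + 6 = 5^3 + 5*5 + 6 mod 7 = 2
LHS = RHS

Yes, on the curve


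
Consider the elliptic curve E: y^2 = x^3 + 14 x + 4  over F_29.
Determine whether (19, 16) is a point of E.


Check whether y^2 = x^3 + 14 x + 4 (mod 29) for (x, y) = (19, 16).
LHS: y^2 = 16^2 mod 29 = 24
RHS: x^3 + 14 x + 4 = 19^3 + 14*19 + 4 mod 29 = 24
LHS = RHS

Yes, on the curve


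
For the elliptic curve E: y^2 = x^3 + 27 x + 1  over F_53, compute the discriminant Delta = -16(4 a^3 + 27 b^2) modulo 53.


4 a^3 + 27 b^2 = 4*27^3 + 27*1^2 = 78732 + 27 = 78759
Delta = -16 * (78759) = -1260144
Delta mod 53 = 37

Delta = 37 (mod 53)


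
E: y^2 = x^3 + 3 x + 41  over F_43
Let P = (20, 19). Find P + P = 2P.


Doubling: s = (3 x1^2 + a) / (2 y1)
s = (3*20^2 + 3) / (2*19) mod 43 = 26
x3 = s^2 - 2 x1 mod 43 = 26^2 - 2*20 = 34
y3 = s (x1 - x3) - y1 mod 43 = 26 * (20 - 34) - 19 = 4

2P = (34, 4)


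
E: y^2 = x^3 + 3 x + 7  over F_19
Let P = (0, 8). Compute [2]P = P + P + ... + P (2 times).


k = 2 = 10_2 (binary, LSB first: 01)
Double-and-add from P = (0, 8):
  bit 0 = 0: acc unchanged = O
  bit 1 = 1: acc = O + (1, 12) = (1, 12)

2P = (1, 12)


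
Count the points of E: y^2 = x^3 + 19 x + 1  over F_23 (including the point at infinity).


For each x in F_23, count y with y^2 = x^3 + 19 x + 1 mod 23:
  x = 0: RHS = 1, y in [1, 22]  -> 2 point(s)
  x = 2: RHS = 1, y in [1, 22]  -> 2 point(s)
  x = 3: RHS = 16, y in [4, 19]  -> 2 point(s)
  x = 4: RHS = 3, y in [7, 16]  -> 2 point(s)
  x = 6: RHS = 9, y in [3, 20]  -> 2 point(s)
  x = 9: RHS = 4, y in [2, 21]  -> 2 point(s)
  x = 10: RHS = 18, y in [8, 15]  -> 2 point(s)
  x = 11: RHS = 0, y in [0]  -> 1 point(s)
  x = 12: RHS = 2, y in [5, 18]  -> 2 point(s)
  x = 15: RHS = 4, y in [2, 21]  -> 2 point(s)
  x = 16: RHS = 8, y in [10, 13]  -> 2 point(s)
  x = 17: RHS = 16, y in [4, 19]  -> 2 point(s)
  x = 20: RHS = 9, y in [3, 20]  -> 2 point(s)
  x = 21: RHS = 1, y in [1, 22]  -> 2 point(s)
  x = 22: RHS = 4, y in [2, 21]  -> 2 point(s)
Affine points: 29. Add the point at infinity: total = 30.

#E(F_23) = 30


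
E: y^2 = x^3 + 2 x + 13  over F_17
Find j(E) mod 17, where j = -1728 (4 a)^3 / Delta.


Delta = -16(4 a^3 + 27 b^2) mod 17 = 5
-1728 * (4 a)^3 = -1728 * (4*2)^3 mod 17 = 12
j = 12 * 5^(-1) mod 17 = 16

j = 16 (mod 17)


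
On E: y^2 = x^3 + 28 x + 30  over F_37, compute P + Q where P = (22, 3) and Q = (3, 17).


P != Q, so use the chord formula.
s = (y2 - y1) / (x2 - x1) = (14) / (18) mod 37 = 9
x3 = s^2 - x1 - x2 mod 37 = 9^2 - 22 - 3 = 19
y3 = s (x1 - x3) - y1 mod 37 = 9 * (22 - 19) - 3 = 24

P + Q = (19, 24)


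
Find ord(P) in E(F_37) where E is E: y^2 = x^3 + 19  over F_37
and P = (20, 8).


Compute successive multiples of P until we hit O:
  1P = (20, 8)
  2P = (35, 14)
  3P = (31, 32)
  4P = (14, 32)
  5P = (19, 25)
  6P = (28, 17)
  7P = (29, 5)
  8P = (21, 17)
  ... (continuing to 37P)
  37P = O

ord(P) = 37


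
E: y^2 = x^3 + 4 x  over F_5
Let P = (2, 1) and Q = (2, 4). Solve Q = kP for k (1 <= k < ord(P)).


Enumerate multiples of P until we hit Q = (2, 4):
  1P = (2, 1)
  2P = (0, 0)
  3P = (2, 4)
Match found at i = 3.

k = 3


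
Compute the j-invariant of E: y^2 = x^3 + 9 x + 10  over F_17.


Delta = -16(4 a^3 + 27 b^2) mod 17 = 6
-1728 * (4 a)^3 = -1728 * (4*9)^3 mod 17 = 14
j = 14 * 6^(-1) mod 17 = 8

j = 8 (mod 17)


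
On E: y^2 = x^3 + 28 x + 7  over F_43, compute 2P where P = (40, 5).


Doubling: s = (3 x1^2 + a) / (2 y1)
s = (3*40^2 + 28) / (2*5) mod 43 = 27
x3 = s^2 - 2 x1 mod 43 = 27^2 - 2*40 = 4
y3 = s (x1 - x3) - y1 mod 43 = 27 * (40 - 4) - 5 = 21

2P = (4, 21)


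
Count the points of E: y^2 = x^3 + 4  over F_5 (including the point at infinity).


For each x in F_5, count y with y^2 = x^3 + 0 x + 4 mod 5:
  x = 0: RHS = 4, y in [2, 3]  -> 2 point(s)
  x = 1: RHS = 0, y in [0]  -> 1 point(s)
  x = 3: RHS = 1, y in [1, 4]  -> 2 point(s)
Affine points: 5. Add the point at infinity: total = 6.

#E(F_5) = 6


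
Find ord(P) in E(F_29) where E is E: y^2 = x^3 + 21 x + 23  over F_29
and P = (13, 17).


Compute successive multiples of P until we hit O:
  1P = (13, 17)
  2P = (23, 0)
  3P = (13, 12)
  4P = O

ord(P) = 4


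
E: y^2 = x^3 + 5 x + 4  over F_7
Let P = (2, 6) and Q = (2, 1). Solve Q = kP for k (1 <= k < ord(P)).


Enumerate multiples of P until we hit Q = (2, 1):
  1P = (2, 6)
  2P = (0, 5)
  3P = (0, 2)
  4P = (2, 1)
Match found at i = 4.

k = 4


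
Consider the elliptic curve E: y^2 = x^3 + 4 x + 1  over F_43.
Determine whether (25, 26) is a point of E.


Check whether y^2 = x^3 + 4 x + 1 (mod 43) for (x, y) = (25, 26).
LHS: y^2 = 26^2 mod 43 = 31
RHS: x^3 + 4 x + 1 = 25^3 + 4*25 + 1 mod 43 = 31
LHS = RHS

Yes, on the curve


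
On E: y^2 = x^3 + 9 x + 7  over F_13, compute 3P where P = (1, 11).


k = 3 = 11_2 (binary, LSB first: 11)
Double-and-add from P = (1, 11):
  bit 0 = 1: acc = O + (1, 11) = (1, 11)
  bit 1 = 1: acc = (1, 11) + (7, 7) = (4, 4)

3P = (4, 4)


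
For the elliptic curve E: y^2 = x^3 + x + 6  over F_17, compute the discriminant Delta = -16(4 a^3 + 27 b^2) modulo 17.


4 a^3 + 27 b^2 = 4*1^3 + 27*6^2 = 4 + 972 = 976
Delta = -16 * (976) = -15616
Delta mod 17 = 7

Delta = 7 (mod 17)


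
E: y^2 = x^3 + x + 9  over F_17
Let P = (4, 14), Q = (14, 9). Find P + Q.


P != Q, so use the chord formula.
s = (y2 - y1) / (x2 - x1) = (12) / (10) mod 17 = 8
x3 = s^2 - x1 - x2 mod 17 = 8^2 - 4 - 14 = 12
y3 = s (x1 - x3) - y1 mod 17 = 8 * (4 - 12) - 14 = 7

P + Q = (12, 7)


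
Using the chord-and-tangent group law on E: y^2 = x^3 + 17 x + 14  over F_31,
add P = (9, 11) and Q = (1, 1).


P != Q, so use the chord formula.
s = (y2 - y1) / (x2 - x1) = (21) / (23) mod 31 = 9
x3 = s^2 - x1 - x2 mod 31 = 9^2 - 9 - 1 = 9
y3 = s (x1 - x3) - y1 mod 31 = 9 * (9 - 9) - 11 = 20

P + Q = (9, 20)


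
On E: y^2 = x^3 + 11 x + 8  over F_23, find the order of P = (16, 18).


Compute successive multiples of P until we hit O:
  1P = (16, 18)
  2P = (18, 9)
  3P = (15, 12)
  4P = (5, 2)
  5P = (14, 10)
  6P = (9, 10)
  7P = (4, 22)
  8P = (21, 22)
  ... (continuing to 23P)
  23P = O

ord(P) = 23


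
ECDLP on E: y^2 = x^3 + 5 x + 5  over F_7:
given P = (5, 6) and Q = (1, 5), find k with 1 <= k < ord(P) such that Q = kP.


Enumerate multiples of P until we hit Q = (1, 5):
  1P = (5, 6)
  2P = (1, 2)
  3P = (2, 4)
  4P = (2, 3)
  5P = (1, 5)
Match found at i = 5.

k = 5


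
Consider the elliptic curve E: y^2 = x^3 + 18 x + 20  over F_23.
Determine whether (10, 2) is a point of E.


Check whether y^2 = x^3 + 18 x + 20 (mod 23) for (x, y) = (10, 2).
LHS: y^2 = 2^2 mod 23 = 4
RHS: x^3 + 18 x + 20 = 10^3 + 18*10 + 20 mod 23 = 4
LHS = RHS

Yes, on the curve


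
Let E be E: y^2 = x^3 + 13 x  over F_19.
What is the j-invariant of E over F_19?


Delta = -16(4 a^3 + 27 b^2) mod 19 = 11
-1728 * (4 a)^3 = -1728 * (4*13)^3 mod 19 = 8
j = 8 * 11^(-1) mod 19 = 18

j = 18 (mod 19)


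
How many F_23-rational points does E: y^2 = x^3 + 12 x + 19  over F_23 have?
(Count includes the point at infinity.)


For each x in F_23, count y with y^2 = x^3 + 12 x + 19 mod 23:
  x = 1: RHS = 9, y in [3, 20]  -> 2 point(s)
  x = 3: RHS = 13, y in [6, 17]  -> 2 point(s)
  x = 4: RHS = 16, y in [4, 19]  -> 2 point(s)
  x = 6: RHS = 8, y in [10, 13]  -> 2 point(s)
  x = 7: RHS = 9, y in [3, 20]  -> 2 point(s)
  x = 8: RHS = 6, y in [11, 12]  -> 2 point(s)
  x = 10: RHS = 12, y in [9, 14]  -> 2 point(s)
  x = 13: RHS = 3, y in [7, 16]  -> 2 point(s)
  x = 15: RHS = 9, y in [3, 20]  -> 2 point(s)
  x = 16: RHS = 6, y in [11, 12]  -> 2 point(s)
  x = 18: RHS = 18, y in [8, 15]  -> 2 point(s)
  x = 20: RHS = 2, y in [5, 18]  -> 2 point(s)
  x = 22: RHS = 6, y in [11, 12]  -> 2 point(s)
Affine points: 26. Add the point at infinity: total = 27.

#E(F_23) = 27


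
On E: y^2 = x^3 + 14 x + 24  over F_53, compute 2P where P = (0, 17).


Doubling: s = (3 x1^2 + a) / (2 y1)
s = (3*0^2 + 14) / (2*17) mod 53 = 16
x3 = s^2 - 2 x1 mod 53 = 16^2 - 2*0 = 44
y3 = s (x1 - x3) - y1 mod 53 = 16 * (0 - 44) - 17 = 21

2P = (44, 21)


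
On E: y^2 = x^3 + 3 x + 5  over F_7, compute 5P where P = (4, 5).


k = 5 = 101_2 (binary, LSB first: 101)
Double-and-add from P = (4, 5):
  bit 0 = 1: acc = O + (4, 5) = (4, 5)
  bit 1 = 0: acc unchanged = (4, 5)
  bit 2 = 1: acc = (4, 5) + (6, 1) = (1, 3)

5P = (1, 3)


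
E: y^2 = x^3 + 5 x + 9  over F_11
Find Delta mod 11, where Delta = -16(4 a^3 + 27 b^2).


4 a^3 + 27 b^2 = 4*5^3 + 27*9^2 = 500 + 2187 = 2687
Delta = -16 * (2687) = -42992
Delta mod 11 = 7

Delta = 7 (mod 11)


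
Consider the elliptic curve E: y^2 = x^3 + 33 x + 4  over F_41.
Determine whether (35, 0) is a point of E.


Check whether y^2 = x^3 + 33 x + 4 (mod 41) for (x, y) = (35, 0).
LHS: y^2 = 0^2 mod 41 = 0
RHS: x^3 + 33 x + 4 = 35^3 + 33*35 + 4 mod 41 = 0
LHS = RHS

Yes, on the curve


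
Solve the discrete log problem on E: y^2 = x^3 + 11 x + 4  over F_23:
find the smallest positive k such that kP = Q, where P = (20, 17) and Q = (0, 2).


Enumerate multiples of P until we hit Q = (0, 2):
  1P = (20, 17)
  2P = (9, 21)
  3P = (12, 1)
  4P = (18, 10)
  5P = (3, 8)
  6P = (8, 11)
  7P = (1, 4)
  8P = (14, 21)
  9P = (15, 18)
  10P = (0, 2)
Match found at i = 10.

k = 10


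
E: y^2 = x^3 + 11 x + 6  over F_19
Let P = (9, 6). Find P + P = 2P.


Doubling: s = (3 x1^2 + a) / (2 y1)
s = (3*9^2 + 11) / (2*6) mod 19 = 18
x3 = s^2 - 2 x1 mod 19 = 18^2 - 2*9 = 2
y3 = s (x1 - x3) - y1 mod 19 = 18 * (9 - 2) - 6 = 6

2P = (2, 6)


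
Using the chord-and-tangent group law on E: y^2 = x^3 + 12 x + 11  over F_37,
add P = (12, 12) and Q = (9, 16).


P != Q, so use the chord formula.
s = (y2 - y1) / (x2 - x1) = (4) / (34) mod 37 = 11
x3 = s^2 - x1 - x2 mod 37 = 11^2 - 12 - 9 = 26
y3 = s (x1 - x3) - y1 mod 37 = 11 * (12 - 26) - 12 = 19

P + Q = (26, 19)


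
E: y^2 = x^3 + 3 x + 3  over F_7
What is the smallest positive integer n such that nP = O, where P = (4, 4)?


Compute successive multiples of P until we hit O:
  1P = (4, 4)
  2P = (3, 5)
  3P = (1, 0)
  4P = (3, 2)
  5P = (4, 3)
  6P = O

ord(P) = 6


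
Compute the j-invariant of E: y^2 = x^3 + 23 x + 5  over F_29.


Delta = -16(4 a^3 + 27 b^2) mod 29 = 8
-1728 * (4 a)^3 = -1728 * (4*23)^3 mod 29 = 21
j = 21 * 8^(-1) mod 29 = 28

j = 28 (mod 29)


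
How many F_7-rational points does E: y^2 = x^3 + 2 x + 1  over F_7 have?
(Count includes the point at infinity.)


For each x in F_7, count y with y^2 = x^3 + 2 x + 1 mod 7:
  x = 0: RHS = 1, y in [1, 6]  -> 2 point(s)
  x = 1: RHS = 4, y in [2, 5]  -> 2 point(s)
Affine points: 4. Add the point at infinity: total = 5.

#E(F_7) = 5


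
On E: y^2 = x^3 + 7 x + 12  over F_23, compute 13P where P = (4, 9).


k = 13 = 1101_2 (binary, LSB first: 1011)
Double-and-add from P = (4, 9):
  bit 0 = 1: acc = O + (4, 9) = (4, 9)
  bit 1 = 0: acc unchanged = (4, 9)
  bit 2 = 1: acc = (4, 9) + (22, 21) = (0, 9)
  bit 3 = 1: acc = (0, 9) + (14, 5) = (18, 6)

13P = (18, 6)


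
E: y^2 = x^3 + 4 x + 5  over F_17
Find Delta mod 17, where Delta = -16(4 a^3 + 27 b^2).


4 a^3 + 27 b^2 = 4*4^3 + 27*5^2 = 256 + 675 = 931
Delta = -16 * (931) = -14896
Delta mod 17 = 13

Delta = 13 (mod 17)


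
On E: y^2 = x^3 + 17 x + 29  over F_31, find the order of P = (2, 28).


Compute successive multiples of P until we hit O:
  1P = (2, 28)
  2P = (3, 13)
  3P = (3, 18)
  4P = (2, 3)
  5P = O

ord(P) = 5


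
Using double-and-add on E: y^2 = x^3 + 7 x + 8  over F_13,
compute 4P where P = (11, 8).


k = 4 = 100_2 (binary, LSB first: 001)
Double-and-add from P = (11, 8):
  bit 0 = 0: acc unchanged = O
  bit 1 = 0: acc unchanged = O
  bit 2 = 1: acc = O + (11, 5) = (11, 5)

4P = (11, 5)


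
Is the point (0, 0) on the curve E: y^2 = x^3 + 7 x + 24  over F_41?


Check whether y^2 = x^3 + 7 x + 24 (mod 41) for (x, y) = (0, 0).
LHS: y^2 = 0^2 mod 41 = 0
RHS: x^3 + 7 x + 24 = 0^3 + 7*0 + 24 mod 41 = 24
LHS != RHS

No, not on the curve


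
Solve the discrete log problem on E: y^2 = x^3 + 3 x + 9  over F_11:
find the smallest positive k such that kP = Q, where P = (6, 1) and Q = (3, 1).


Enumerate multiples of P until we hit Q = (3, 1):
  1P = (6, 1)
  2P = (2, 1)
  3P = (3, 10)
  4P = (0, 3)
  5P = (10, 4)
  6P = (10, 7)
  7P = (0, 8)
  8P = (3, 1)
Match found at i = 8.

k = 8


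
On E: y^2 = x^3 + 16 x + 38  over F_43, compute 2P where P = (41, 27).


Doubling: s = (3 x1^2 + a) / (2 y1)
s = (3*41^2 + 16) / (2*27) mod 43 = 26
x3 = s^2 - 2 x1 mod 43 = 26^2 - 2*41 = 35
y3 = s (x1 - x3) - y1 mod 43 = 26 * (41 - 35) - 27 = 0

2P = (35, 0)


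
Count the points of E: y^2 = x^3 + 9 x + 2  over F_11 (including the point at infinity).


For each x in F_11, count y with y^2 = x^3 + 9 x + 2 mod 11:
  x = 1: RHS = 1, y in [1, 10]  -> 2 point(s)
  x = 3: RHS = 1, y in [1, 10]  -> 2 point(s)
  x = 4: RHS = 3, y in [5, 6]  -> 2 point(s)
  x = 7: RHS = 1, y in [1, 10]  -> 2 point(s)
  x = 8: RHS = 3, y in [5, 6]  -> 2 point(s)
  x = 9: RHS = 9, y in [3, 8]  -> 2 point(s)
  x = 10: RHS = 3, y in [5, 6]  -> 2 point(s)
Affine points: 14. Add the point at infinity: total = 15.

#E(F_11) = 15


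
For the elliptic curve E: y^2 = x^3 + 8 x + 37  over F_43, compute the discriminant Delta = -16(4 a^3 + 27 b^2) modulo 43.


4 a^3 + 27 b^2 = 4*8^3 + 27*37^2 = 2048 + 36963 = 39011
Delta = -16 * (39011) = -624176
Delta mod 43 = 12

Delta = 12 (mod 43)


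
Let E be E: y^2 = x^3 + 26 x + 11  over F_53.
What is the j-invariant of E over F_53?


Delta = -16(4 a^3 + 27 b^2) mod 53 = 47
-1728 * (4 a)^3 = -1728 * (4*26)^3 mod 53 = 44
j = 44 * 47^(-1) mod 53 = 28

j = 28 (mod 53)


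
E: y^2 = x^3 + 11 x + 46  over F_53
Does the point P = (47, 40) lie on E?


Check whether y^2 = x^3 + 11 x + 46 (mod 53) for (x, y) = (47, 40).
LHS: y^2 = 40^2 mod 53 = 10
RHS: x^3 + 11 x + 46 = 47^3 + 11*47 + 46 mod 53 = 29
LHS != RHS

No, not on the curve


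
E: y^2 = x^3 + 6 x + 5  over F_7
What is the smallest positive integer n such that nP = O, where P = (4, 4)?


Compute successive multiples of P until we hit O:
  1P = (4, 4)
  2P = (3, 1)
  3P = (2, 2)
  4P = (2, 5)
  5P = (3, 6)
  6P = (4, 3)
  7P = O

ord(P) = 7


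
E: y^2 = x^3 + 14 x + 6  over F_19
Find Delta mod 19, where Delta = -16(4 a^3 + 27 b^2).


4 a^3 + 27 b^2 = 4*14^3 + 27*6^2 = 10976 + 972 = 11948
Delta = -16 * (11948) = -191168
Delta mod 19 = 10

Delta = 10 (mod 19)


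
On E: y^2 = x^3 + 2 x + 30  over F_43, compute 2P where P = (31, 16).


Doubling: s = (3 x1^2 + a) / (2 y1)
s = (3*31^2 + 2) / (2*16) mod 43 = 27
x3 = s^2 - 2 x1 mod 43 = 27^2 - 2*31 = 22
y3 = s (x1 - x3) - y1 mod 43 = 27 * (31 - 22) - 16 = 12

2P = (22, 12)


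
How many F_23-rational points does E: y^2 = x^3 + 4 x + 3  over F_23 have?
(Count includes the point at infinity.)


For each x in F_23, count y with y^2 = x^3 + 4 x + 3 mod 23:
  x = 0: RHS = 3, y in [7, 16]  -> 2 point(s)
  x = 1: RHS = 8, y in [10, 13]  -> 2 point(s)
  x = 6: RHS = 13, y in [6, 17]  -> 2 point(s)
  x = 7: RHS = 6, y in [11, 12]  -> 2 point(s)
  x = 8: RHS = 18, y in [8, 15]  -> 2 point(s)
  x = 9: RHS = 9, y in [3, 20]  -> 2 point(s)
  x = 10: RHS = 8, y in [10, 13]  -> 2 point(s)
  x = 12: RHS = 8, y in [10, 13]  -> 2 point(s)
  x = 16: RHS = 0, y in [0]  -> 1 point(s)
  x = 17: RHS = 16, y in [4, 19]  -> 2 point(s)
Affine points: 19. Add the point at infinity: total = 20.

#E(F_23) = 20


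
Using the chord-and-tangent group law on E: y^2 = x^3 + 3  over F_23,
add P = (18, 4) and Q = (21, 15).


P != Q, so use the chord formula.
s = (y2 - y1) / (x2 - x1) = (11) / (3) mod 23 = 19
x3 = s^2 - x1 - x2 mod 23 = 19^2 - 18 - 21 = 0
y3 = s (x1 - x3) - y1 mod 23 = 19 * (18 - 0) - 4 = 16

P + Q = (0, 16)


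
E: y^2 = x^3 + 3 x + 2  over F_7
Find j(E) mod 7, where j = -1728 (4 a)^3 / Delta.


Delta = -16(4 a^3 + 27 b^2) mod 7 = 2
-1728 * (4 a)^3 = -1728 * (4*3)^3 mod 7 = 6
j = 6 * 2^(-1) mod 7 = 3

j = 3 (mod 7)


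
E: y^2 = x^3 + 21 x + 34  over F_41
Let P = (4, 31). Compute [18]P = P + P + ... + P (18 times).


k = 18 = 10010_2 (binary, LSB first: 01001)
Double-and-add from P = (4, 31):
  bit 0 = 0: acc unchanged = O
  bit 1 = 1: acc = O + (12, 13) = (12, 13)
  bit 2 = 0: acc unchanged = (12, 13)
  bit 3 = 0: acc unchanged = (12, 13)
  bit 4 = 1: acc = (12, 13) + (2, 17) = (37, 38)

18P = (37, 38)


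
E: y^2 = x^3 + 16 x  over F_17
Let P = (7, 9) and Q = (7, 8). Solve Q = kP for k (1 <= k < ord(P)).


Enumerate multiples of P until we hit Q = (7, 8):
  1P = (7, 9)
  2P = (1, 0)
  3P = (7, 8)
Match found at i = 3.

k = 3


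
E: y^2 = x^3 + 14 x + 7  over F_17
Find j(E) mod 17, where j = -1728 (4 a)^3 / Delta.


Delta = -16(4 a^3 + 27 b^2) mod 17 = 8
-1728 * (4 a)^3 = -1728 * (4*14)^3 mod 17 = 2
j = 2 * 8^(-1) mod 17 = 13

j = 13 (mod 17)


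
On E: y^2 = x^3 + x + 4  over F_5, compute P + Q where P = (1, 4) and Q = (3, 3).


P != Q, so use the chord formula.
s = (y2 - y1) / (x2 - x1) = (4) / (2) mod 5 = 2
x3 = s^2 - x1 - x2 mod 5 = 2^2 - 1 - 3 = 0
y3 = s (x1 - x3) - y1 mod 5 = 2 * (1 - 0) - 4 = 3

P + Q = (0, 3)


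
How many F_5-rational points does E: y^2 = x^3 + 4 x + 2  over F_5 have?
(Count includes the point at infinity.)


For each x in F_5, count y with y^2 = x^3 + 4 x + 2 mod 5:
  x = 3: RHS = 1, y in [1, 4]  -> 2 point(s)
Affine points: 2. Add the point at infinity: total = 3.

#E(F_5) = 3


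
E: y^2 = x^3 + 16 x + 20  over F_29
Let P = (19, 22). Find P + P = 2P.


Doubling: s = (3 x1^2 + a) / (2 y1)
s = (3*19^2 + 16) / (2*22) mod 29 = 23
x3 = s^2 - 2 x1 mod 29 = 23^2 - 2*19 = 27
y3 = s (x1 - x3) - y1 mod 29 = 23 * (19 - 27) - 22 = 26

2P = (27, 26)


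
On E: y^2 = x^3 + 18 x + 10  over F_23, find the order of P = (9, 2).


Compute successive multiples of P until we hit O:
  1P = (9, 2)
  2P = (9, 21)
  3P = O

ord(P) = 3


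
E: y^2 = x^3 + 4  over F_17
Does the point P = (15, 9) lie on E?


Check whether y^2 = x^3 + 0 x + 4 (mod 17) for (x, y) = (15, 9).
LHS: y^2 = 9^2 mod 17 = 13
RHS: x^3 + 0 x + 4 = 15^3 + 0*15 + 4 mod 17 = 13
LHS = RHS

Yes, on the curve


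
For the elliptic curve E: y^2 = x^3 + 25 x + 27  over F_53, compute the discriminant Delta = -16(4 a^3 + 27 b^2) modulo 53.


4 a^3 + 27 b^2 = 4*25^3 + 27*27^2 = 62500 + 19683 = 82183
Delta = -16 * (82183) = -1314928
Delta mod 53 = 2

Delta = 2 (mod 53)


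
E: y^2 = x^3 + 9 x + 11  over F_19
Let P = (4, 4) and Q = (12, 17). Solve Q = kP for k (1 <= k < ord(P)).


Enumerate multiples of P until we hit Q = (12, 17):
  1P = (4, 4)
  2P = (11, 15)
  3P = (15, 14)
  4P = (17, 17)
  5P = (18, 1)
  6P = (8, 5)
  7P = (13, 8)
  8P = (9, 17)
  9P = (12, 17)
Match found at i = 9.

k = 9


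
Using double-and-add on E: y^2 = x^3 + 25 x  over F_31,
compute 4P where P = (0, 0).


k = 4 = 100_2 (binary, LSB first: 001)
Double-and-add from P = (0, 0):
  bit 0 = 0: acc unchanged = O
  bit 1 = 0: acc unchanged = O
  bit 2 = 1: acc = O + O = O

4P = O


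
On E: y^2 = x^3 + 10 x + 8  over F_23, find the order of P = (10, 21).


Compute successive multiples of P until we hit O:
  1P = (10, 21)
  2P = (12, 19)
  3P = (2, 17)
  4P = (17, 10)
  5P = (21, 16)
  6P = (0, 10)
  7P = (8, 18)
  8P = (13, 9)
  ... (continuing to 22P)
  22P = O

ord(P) = 22


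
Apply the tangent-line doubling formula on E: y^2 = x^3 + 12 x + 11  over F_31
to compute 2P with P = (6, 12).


Doubling: s = (3 x1^2 + a) / (2 y1)
s = (3*6^2 + 12) / (2*12) mod 31 = 5
x3 = s^2 - 2 x1 mod 31 = 5^2 - 2*6 = 13
y3 = s (x1 - x3) - y1 mod 31 = 5 * (6 - 13) - 12 = 15

2P = (13, 15)


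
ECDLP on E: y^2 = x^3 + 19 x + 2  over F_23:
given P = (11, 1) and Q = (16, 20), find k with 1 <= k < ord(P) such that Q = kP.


Enumerate multiples of P until we hit Q = (16, 20):
  1P = (11, 1)
  2P = (4, 2)
  3P = (16, 3)
  4P = (21, 18)
  5P = (7, 15)
  6P = (0, 18)
  7P = (18, 14)
  8P = (12, 7)
  9P = (13, 10)
  10P = (2, 5)
  11P = (19, 0)
  12P = (2, 18)
  13P = (13, 13)
  14P = (12, 16)
  15P = (18, 9)
  16P = (0, 5)
  17P = (7, 8)
  18P = (21, 5)
  19P = (16, 20)
Match found at i = 19.

k = 19


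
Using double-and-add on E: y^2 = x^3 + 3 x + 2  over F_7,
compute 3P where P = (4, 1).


k = 3 = 11_2 (binary, LSB first: 11)
Double-and-add from P = (4, 1):
  bit 0 = 1: acc = O + (4, 1) = (4, 1)
  bit 1 = 1: acc = (4, 1) + (0, 3) = (5, 3)

3P = (5, 3)


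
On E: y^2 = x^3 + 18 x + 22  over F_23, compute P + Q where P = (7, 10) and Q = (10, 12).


P != Q, so use the chord formula.
s = (y2 - y1) / (x2 - x1) = (2) / (3) mod 23 = 16
x3 = s^2 - x1 - x2 mod 23 = 16^2 - 7 - 10 = 9
y3 = s (x1 - x3) - y1 mod 23 = 16 * (7 - 9) - 10 = 4

P + Q = (9, 4)


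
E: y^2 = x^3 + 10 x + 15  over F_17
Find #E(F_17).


For each x in F_17, count y with y^2 = x^3 + 10 x + 15 mod 17:
  x = 0: RHS = 15, y in [7, 10]  -> 2 point(s)
  x = 1: RHS = 9, y in [3, 14]  -> 2 point(s)
  x = 2: RHS = 9, y in [3, 14]  -> 2 point(s)
  x = 3: RHS = 4, y in [2, 15]  -> 2 point(s)
  x = 4: RHS = 0, y in [0]  -> 1 point(s)
  x = 6: RHS = 2, y in [6, 11]  -> 2 point(s)
  x = 9: RHS = 1, y in [1, 16]  -> 2 point(s)
  x = 13: RHS = 13, y in [8, 9]  -> 2 point(s)
  x = 14: RHS = 9, y in [3, 14]  -> 2 point(s)
  x = 15: RHS = 4, y in [2, 15]  -> 2 point(s)
  x = 16: RHS = 4, y in [2, 15]  -> 2 point(s)
Affine points: 21. Add the point at infinity: total = 22.

#E(F_17) = 22


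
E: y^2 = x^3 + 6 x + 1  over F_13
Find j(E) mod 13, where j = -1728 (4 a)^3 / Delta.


Delta = -16(4 a^3 + 27 b^2) mod 13 = 5
-1728 * (4 a)^3 = -1728 * (4*6)^3 mod 13 = 5
j = 5 * 5^(-1) mod 13 = 1

j = 1 (mod 13)
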